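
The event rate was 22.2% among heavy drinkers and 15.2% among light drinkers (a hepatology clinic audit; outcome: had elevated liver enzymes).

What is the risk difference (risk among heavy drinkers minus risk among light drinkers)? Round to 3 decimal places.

risk difference = 0.2220 − 0.1520 = 0.070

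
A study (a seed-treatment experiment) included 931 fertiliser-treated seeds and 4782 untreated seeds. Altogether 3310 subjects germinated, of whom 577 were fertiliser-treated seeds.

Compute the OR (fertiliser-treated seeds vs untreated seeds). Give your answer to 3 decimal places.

1.222

fertiliser-treated seeds without the outcome: 931 − 577 = 354
untreated seeds with the outcome: 3310 − 577 = 2733
untreated seeds without the outcome: 4782 − 2733 = 2049
OR = (577 × 2049) / (354 × 2733) = 1182273/967482 ≈ 1.222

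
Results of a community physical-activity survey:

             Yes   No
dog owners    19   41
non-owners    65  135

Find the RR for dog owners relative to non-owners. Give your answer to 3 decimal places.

0.974

risk, dog owners = 19/60 = 0.3167
risk, non-owners = 65/200 = 0.3250
RR = 0.3167 / 0.3250 = 0.974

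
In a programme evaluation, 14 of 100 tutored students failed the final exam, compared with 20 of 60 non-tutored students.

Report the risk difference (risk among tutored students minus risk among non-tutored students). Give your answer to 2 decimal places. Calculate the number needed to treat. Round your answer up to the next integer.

risk, tutored students = 14/100 = 0.1400
risk, non-tutored students = 20/60 = 0.3333
risk difference = 0.1400 − 0.3333 = -0.19
absolute risk difference = 0.193333
1 / 0.193333 = 5.172 → round up → 6

RD = -0.19; NNT = 6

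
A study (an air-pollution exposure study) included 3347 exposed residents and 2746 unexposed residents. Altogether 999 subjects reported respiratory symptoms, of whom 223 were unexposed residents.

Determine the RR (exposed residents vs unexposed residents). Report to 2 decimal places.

exposed residents with the outcome: 999 − 223 = 776
exposed residents without the outcome: 3347 − 776 = 2571
unexposed residents without the outcome: 2746 − 223 = 2523
risk, exposed residents = 776/3347 = 0.2318
risk, unexposed residents = 223/2746 = 0.0812
RR = 0.2318 / 0.0812 = 2.85

RR = 2.85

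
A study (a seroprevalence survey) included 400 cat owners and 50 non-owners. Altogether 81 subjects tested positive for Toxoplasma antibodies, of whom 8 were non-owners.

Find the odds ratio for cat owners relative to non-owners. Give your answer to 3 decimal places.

cat owners with the outcome: 81 − 8 = 73
cat owners without the outcome: 400 − 73 = 327
non-owners without the outcome: 50 − 8 = 42
odds, cat owners = 73/327 = 0.2232
odds, non-owners = 8/42 = 0.1905
OR = 0.2232 / 0.1905 = 1.172

1.172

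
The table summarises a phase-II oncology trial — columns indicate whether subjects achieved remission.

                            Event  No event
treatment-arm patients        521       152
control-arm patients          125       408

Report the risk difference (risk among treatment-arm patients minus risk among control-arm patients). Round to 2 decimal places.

0.54

risk, treatment-arm patients = 521/673 = 0.7741
risk, control-arm patients = 125/533 = 0.2345
risk difference = 0.7741 − 0.2345 = 0.54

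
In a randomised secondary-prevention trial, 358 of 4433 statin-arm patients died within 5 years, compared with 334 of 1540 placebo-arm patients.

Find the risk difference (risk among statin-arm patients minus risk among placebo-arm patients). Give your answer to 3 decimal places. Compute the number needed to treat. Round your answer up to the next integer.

risk, statin-arm patients = 358/4433 = 0.0808
risk, placebo-arm patients = 334/1540 = 0.2169
risk difference = 0.0808 − 0.2169 = -0.136
absolute risk difference = 0.136125
1 / 0.136125 = 7.346 → round up → 8

RD = -0.136; NNT = 8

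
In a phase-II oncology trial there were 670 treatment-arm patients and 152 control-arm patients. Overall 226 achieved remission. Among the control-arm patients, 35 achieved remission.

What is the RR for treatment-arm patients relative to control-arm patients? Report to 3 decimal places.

treatment-arm patients with the outcome: 226 − 35 = 191
treatment-arm patients without the outcome: 670 − 191 = 479
control-arm patients without the outcome: 152 − 35 = 117
risk, treatment-arm patients = 191/670 = 0.2851
risk, control-arm patients = 35/152 = 0.2303
RR = 0.2851 / 0.2303 = 1.238

RR = 1.238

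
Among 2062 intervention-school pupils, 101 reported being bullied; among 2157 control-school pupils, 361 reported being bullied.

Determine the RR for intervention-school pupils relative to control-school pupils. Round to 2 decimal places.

risk, intervention-school pupils = 101/2062 = 0.04898
risk, control-school pupils = 361/2157 = 0.16736
RR = 0.04898 / 0.16736 = 0.29

0.29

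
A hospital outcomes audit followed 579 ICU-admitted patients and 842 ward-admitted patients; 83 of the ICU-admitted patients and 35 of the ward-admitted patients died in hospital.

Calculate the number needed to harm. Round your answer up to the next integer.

risk, ICU-admitted patients = 83/579 = 0.143351
risk, ward-admitted patients = 35/842 = 0.041568
absolute risk difference = 0.101783
1 / 0.101783 = 9.825 → round up → 10

NNH: 10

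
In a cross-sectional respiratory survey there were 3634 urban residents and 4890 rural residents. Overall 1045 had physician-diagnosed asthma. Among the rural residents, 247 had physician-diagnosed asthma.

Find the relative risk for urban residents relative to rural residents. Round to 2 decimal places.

urban residents with the outcome: 1045 − 247 = 798
urban residents without the outcome: 3634 − 798 = 2836
rural residents without the outcome: 4890 − 247 = 4643
risk, urban residents = 798/3634 = 0.2196
risk, rural residents = 247/4890 = 0.0505
RR = 0.2196 / 0.0505 = 4.35

RR = 4.35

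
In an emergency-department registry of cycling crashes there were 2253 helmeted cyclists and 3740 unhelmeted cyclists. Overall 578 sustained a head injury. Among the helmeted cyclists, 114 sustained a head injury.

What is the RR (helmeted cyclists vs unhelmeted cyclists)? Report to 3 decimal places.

RR: 0.408

helmeted cyclists without the outcome: 2253 − 114 = 2139
unhelmeted cyclists with the outcome: 578 − 114 = 464
unhelmeted cyclists without the outcome: 3740 − 464 = 3276
risk, helmeted cyclists = 114/2253 = 0.0506
risk, unhelmeted cyclists = 464/3740 = 0.1241
RR = 0.0506 / 0.1241 = 0.408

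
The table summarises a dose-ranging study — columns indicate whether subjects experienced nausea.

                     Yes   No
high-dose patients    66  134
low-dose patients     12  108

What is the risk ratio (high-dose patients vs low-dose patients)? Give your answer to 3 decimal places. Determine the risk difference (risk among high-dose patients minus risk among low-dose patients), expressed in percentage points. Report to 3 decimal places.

risk, high-dose patients = 66/200 = 0.3300
risk, low-dose patients = 12/120 = 0.1000
RR = 0.3300 / 0.1000 = 3.300
risk difference = 0.3300 − 0.1000 = 0.2300 → 23.000 percentage points

RR = 3.300; RD = 23.000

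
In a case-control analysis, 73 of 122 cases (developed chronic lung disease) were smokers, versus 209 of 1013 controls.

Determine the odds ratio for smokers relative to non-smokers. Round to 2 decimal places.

OR = (73 × 804) / (209 × 49) = 58692/10241 ≈ 5.73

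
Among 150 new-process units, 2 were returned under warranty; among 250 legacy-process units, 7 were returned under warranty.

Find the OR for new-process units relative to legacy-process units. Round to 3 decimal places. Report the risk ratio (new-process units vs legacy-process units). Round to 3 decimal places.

odds, new-process units = 2/148 = 0.01351
odds, legacy-process units = 7/243 = 0.02881
OR = 0.01351 / 0.02881 = 0.469
risk, new-process units = 2/150 = 0.01333
risk, legacy-process units = 7/250 = 0.02800
RR = 0.01333 / 0.02800 = 0.476

OR = 0.469; RR = 0.476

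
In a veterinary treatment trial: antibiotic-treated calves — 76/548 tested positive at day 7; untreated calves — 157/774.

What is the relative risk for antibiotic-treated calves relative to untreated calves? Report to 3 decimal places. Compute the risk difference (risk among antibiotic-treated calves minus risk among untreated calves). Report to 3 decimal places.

RR = 0.684; RD = -0.064

risk, antibiotic-treated calves = 76/548 = 0.1387
risk, untreated calves = 157/774 = 0.2028
RR = 0.1387 / 0.2028 = 0.684
risk difference = 0.1387 − 0.2028 = -0.064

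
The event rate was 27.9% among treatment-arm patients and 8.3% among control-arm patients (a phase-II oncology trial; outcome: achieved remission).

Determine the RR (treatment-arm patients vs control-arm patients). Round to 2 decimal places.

RR = 0.2790 / 0.0830 = 3.36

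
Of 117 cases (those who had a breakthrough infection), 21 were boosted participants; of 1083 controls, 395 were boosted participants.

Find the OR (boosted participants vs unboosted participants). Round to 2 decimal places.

OR = (21 × 688) / (395 × 96) = 14448/37920 ≈ 0.38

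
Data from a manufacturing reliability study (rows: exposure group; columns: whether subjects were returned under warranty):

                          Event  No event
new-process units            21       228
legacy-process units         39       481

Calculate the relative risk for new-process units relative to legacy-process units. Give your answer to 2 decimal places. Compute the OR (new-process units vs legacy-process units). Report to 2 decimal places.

risk, new-process units = 21/249 = 0.0843
risk, legacy-process units = 39/520 = 0.0750
RR = 0.0843 / 0.0750 = 1.12
OR = (21 × 481) / (228 × 39) = 10101/8892 ≈ 1.14

RR = 1.12; OR = 1.14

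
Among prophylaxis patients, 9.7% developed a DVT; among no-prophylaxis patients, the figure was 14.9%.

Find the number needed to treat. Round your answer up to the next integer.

absolute risk difference = 0.052000
1 / 0.052000 = 19.231 → round up → 20

20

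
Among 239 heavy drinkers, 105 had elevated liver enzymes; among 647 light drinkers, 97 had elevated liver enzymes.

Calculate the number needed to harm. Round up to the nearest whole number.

4

risk, heavy drinkers = 105/239 = 0.439331
risk, light drinkers = 97/647 = 0.149923
absolute risk difference = 0.289408
1 / 0.289408 = 3.455 → round up → 4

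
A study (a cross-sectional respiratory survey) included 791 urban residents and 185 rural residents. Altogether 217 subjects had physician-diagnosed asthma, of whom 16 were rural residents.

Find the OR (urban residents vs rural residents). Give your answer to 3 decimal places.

3.598

urban residents with the outcome: 217 − 16 = 201
urban residents without the outcome: 791 − 201 = 590
rural residents without the outcome: 185 − 16 = 169
odds, urban residents = 201/590 = 0.3407
odds, rural residents = 16/169 = 0.0947
OR = 0.3407 / 0.0947 = 3.598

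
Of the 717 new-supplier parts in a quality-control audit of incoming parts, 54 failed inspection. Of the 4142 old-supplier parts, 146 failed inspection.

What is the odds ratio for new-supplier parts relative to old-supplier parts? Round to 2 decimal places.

2.23

odds, new-supplier parts = 54/663 = 0.08145
odds, old-supplier parts = 146/3996 = 0.03654
OR = 0.08145 / 0.03654 = 2.23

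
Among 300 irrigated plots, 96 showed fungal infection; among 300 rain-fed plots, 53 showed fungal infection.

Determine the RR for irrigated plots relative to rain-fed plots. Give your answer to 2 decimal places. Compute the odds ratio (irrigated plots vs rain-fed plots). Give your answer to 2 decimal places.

RR = 1.81; OR = 2.19

risk, irrigated plots = 96/300 = 0.3200
risk, rain-fed plots = 53/300 = 0.1767
RR = 0.3200 / 0.1767 = 1.81
OR = (96 × 247) / (204 × 53) = 23712/10812 ≈ 2.19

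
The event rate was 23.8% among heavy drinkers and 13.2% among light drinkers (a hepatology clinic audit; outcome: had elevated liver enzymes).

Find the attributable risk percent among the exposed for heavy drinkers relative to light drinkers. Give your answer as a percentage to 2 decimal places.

AR% = (0.2380 − 0.1320) / 0.2380 = 0.4454 → 44.54%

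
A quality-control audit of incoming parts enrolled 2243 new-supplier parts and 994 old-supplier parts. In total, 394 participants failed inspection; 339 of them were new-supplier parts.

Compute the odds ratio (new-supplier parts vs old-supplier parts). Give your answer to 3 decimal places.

3.040

new-supplier parts without the outcome: 2243 − 339 = 1904
old-supplier parts with the outcome: 394 − 339 = 55
old-supplier parts without the outcome: 994 − 55 = 939
OR = (339 × 939) / (1904 × 55) = 318321/104720 ≈ 3.040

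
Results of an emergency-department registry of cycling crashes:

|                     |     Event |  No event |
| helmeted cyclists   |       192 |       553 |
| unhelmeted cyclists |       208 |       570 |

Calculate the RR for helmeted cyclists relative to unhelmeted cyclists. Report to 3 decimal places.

risk, helmeted cyclists = 192/745 = 0.2577
risk, unhelmeted cyclists = 208/778 = 0.2674
RR = 0.2577 / 0.2674 = 0.964

0.964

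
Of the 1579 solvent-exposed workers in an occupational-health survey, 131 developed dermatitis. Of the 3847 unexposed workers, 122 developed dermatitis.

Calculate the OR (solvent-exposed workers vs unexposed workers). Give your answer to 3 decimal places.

OR = (131 × 3725) / (1448 × 122) = 487975/176656 ≈ 2.762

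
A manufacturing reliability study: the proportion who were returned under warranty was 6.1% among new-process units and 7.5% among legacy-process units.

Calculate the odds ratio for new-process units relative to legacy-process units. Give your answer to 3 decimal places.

0.801

odds, new-process units = 0.0610/0.9390 = 0.0650
odds, legacy-process units = 0.0750/0.9250 = 0.0811
OR = 0.0650 / 0.0811 = 0.801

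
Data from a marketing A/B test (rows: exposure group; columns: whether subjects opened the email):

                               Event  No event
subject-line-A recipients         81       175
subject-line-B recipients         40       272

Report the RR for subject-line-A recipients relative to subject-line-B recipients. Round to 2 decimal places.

risk, subject-line-A recipients = 81/256 = 0.3164
risk, subject-line-B recipients = 40/312 = 0.1282
RR = 0.3164 / 0.1282 = 2.47

2.47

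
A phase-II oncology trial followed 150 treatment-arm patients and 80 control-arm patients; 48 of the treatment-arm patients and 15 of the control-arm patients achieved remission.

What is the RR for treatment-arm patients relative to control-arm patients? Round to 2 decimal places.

risk, treatment-arm patients = 48/150 = 0.3200
risk, control-arm patients = 15/80 = 0.1875
RR = 0.3200 / 0.1875 = 1.71

RR ≈ 1.71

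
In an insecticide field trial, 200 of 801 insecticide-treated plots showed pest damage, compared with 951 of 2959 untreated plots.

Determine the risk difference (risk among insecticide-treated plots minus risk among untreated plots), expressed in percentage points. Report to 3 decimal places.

-7.170

risk, insecticide-treated plots = 200/801 = 0.2497
risk, untreated plots = 951/2959 = 0.3214
risk difference = 0.2497 − 0.3214 = -0.0717 → -7.170 percentage points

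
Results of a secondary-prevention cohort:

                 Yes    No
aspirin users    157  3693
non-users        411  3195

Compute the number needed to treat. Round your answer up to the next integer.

risk, aspirin users = 157/3850 = 0.040779
risk, non-users = 411/3606 = 0.113977
absolute risk difference = 0.073197
1 / 0.073197 = 13.662 → round up → 14

NNT: 14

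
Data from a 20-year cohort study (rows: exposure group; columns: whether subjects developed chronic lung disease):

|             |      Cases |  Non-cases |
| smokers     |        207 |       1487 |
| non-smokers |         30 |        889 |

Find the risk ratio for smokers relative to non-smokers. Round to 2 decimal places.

3.74

risk, smokers = 207/1694 = 0.12220
risk, non-smokers = 30/919 = 0.03264
RR = 0.12220 / 0.03264 = 3.74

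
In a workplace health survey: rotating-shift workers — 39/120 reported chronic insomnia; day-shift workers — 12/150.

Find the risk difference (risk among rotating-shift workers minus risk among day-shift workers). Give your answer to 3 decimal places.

risk, rotating-shift workers = 39/120 = 0.3250
risk, day-shift workers = 12/150 = 0.0800
risk difference = 0.3250 − 0.0800 = 0.245

0.245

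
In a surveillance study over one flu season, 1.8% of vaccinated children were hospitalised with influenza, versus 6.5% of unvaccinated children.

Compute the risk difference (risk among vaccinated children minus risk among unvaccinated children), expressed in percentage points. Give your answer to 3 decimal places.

RD ≈ -4.700

risk difference = 0.01800 − 0.06500 = -0.04700 → -4.700 percentage points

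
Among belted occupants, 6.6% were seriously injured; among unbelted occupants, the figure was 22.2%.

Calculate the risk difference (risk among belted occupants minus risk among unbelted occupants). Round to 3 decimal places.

risk difference = 0.0660 − 0.2220 = -0.156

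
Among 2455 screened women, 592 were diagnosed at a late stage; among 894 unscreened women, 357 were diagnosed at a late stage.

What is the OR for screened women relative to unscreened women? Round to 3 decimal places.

OR = (592 × 537) / (1863 × 357) = 317904/665091 ≈ 0.478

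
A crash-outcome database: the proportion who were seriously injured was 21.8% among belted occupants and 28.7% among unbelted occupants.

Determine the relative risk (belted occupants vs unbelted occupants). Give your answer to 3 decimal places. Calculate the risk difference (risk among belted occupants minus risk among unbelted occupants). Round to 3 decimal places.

RR = 0.2180 / 0.2870 = 0.760
risk difference = 0.2180 − 0.2870 = -0.069

RR = 0.760; RD = -0.069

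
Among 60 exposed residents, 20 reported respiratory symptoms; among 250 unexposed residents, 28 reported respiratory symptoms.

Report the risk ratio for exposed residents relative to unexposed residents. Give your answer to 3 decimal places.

2.976

risk, exposed residents = 20/60 = 0.3333
risk, unexposed residents = 28/250 = 0.1120
RR = 0.3333 / 0.1120 = 2.976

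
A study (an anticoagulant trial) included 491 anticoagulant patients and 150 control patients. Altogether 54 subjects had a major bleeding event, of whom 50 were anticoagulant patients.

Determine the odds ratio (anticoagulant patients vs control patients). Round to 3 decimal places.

4.138

anticoagulant patients without the outcome: 491 − 50 = 441
control patients with the outcome: 54 − 50 = 4
control patients without the outcome: 150 − 4 = 146
OR = (50 × 146) / (441 × 4) = 7300/1764 ≈ 4.138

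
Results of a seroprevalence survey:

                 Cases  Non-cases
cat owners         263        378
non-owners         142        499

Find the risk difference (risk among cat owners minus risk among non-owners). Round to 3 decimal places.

risk, cat owners = 263/641 = 0.4103
risk, non-owners = 142/641 = 0.2215
risk difference = 0.4103 − 0.2215 = 0.189

0.189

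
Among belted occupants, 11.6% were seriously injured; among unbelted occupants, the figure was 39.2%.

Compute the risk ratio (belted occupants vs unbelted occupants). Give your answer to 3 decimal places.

RR = 0.1160 / 0.3920 = 0.296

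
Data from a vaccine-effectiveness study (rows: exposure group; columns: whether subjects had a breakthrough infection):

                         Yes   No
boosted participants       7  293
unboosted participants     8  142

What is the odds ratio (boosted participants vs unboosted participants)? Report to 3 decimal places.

odds, boosted participants = 7/293 = 0.02389
odds, unboosted participants = 8/142 = 0.05634
OR = 0.02389 / 0.05634 = 0.424

OR ≈ 0.424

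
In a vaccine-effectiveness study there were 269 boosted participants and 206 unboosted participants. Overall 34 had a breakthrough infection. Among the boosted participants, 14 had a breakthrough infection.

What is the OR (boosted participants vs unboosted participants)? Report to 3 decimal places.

OR = 0.511

boosted participants without the outcome: 269 − 14 = 255
unboosted participants with the outcome: 34 − 14 = 20
unboosted participants without the outcome: 206 − 20 = 186
odds, boosted participants = 14/255 = 0.0549
odds, unboosted participants = 20/186 = 0.1075
OR = 0.0549 / 0.1075 = 0.511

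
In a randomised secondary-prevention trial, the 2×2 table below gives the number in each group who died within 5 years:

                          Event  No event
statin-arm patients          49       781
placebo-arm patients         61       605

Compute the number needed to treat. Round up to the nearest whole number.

NNT: 31

risk, statin-arm patients = 49/830 = 0.059036
risk, placebo-arm patients = 61/666 = 0.091592
absolute risk difference = 0.032555
1 / 0.032555 = 30.717 → round up → 31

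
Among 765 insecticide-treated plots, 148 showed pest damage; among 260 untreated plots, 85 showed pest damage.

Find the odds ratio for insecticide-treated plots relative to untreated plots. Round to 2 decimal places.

odds, insecticide-treated plots = 148/617 = 0.2399
odds, untreated plots = 85/175 = 0.4857
OR = 0.2399 / 0.4857 = 0.49

0.49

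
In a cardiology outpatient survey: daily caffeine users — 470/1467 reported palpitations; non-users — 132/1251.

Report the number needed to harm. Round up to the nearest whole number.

risk, daily caffeine users = 470/1467 = 0.320382
risk, non-users = 132/1251 = 0.105516
absolute risk difference = 0.214866
1 / 0.214866 = 4.654 → round up → 5

5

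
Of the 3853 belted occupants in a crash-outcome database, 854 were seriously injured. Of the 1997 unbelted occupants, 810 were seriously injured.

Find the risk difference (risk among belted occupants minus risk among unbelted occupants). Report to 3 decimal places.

risk, belted occupants = 854/3853 = 0.2216
risk, unbelted occupants = 810/1997 = 0.4056
risk difference = 0.2216 − 0.4056 = -0.184

RD: -0.184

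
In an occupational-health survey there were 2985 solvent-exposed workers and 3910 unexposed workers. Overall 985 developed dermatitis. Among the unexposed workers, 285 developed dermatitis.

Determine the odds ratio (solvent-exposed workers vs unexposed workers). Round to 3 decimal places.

3.897

solvent-exposed workers with the outcome: 985 − 285 = 700
solvent-exposed workers without the outcome: 2985 − 700 = 2285
unexposed workers without the outcome: 3910 − 285 = 3625
OR = (700 × 3625) / (2285 × 285) = 2537500/651225 ≈ 3.897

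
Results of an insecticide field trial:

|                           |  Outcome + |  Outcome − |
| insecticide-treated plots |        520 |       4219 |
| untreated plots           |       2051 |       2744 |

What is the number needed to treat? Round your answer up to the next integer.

4

risk, insecticide-treated plots = 520/4739 = 0.109728
risk, untreated plots = 2051/4795 = 0.427737
absolute risk difference = 0.318009
1 / 0.318009 = 3.145 → round up → 4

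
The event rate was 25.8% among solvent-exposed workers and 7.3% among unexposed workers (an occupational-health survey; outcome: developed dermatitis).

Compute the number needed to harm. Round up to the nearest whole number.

6

absolute risk difference = 0.185000
1 / 0.185000 = 5.405 → round up → 6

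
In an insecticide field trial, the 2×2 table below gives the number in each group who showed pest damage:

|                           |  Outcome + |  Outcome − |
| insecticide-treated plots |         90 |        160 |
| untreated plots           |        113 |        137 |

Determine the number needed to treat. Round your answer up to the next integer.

risk, insecticide-treated plots = 90/250 = 0.360000
risk, untreated plots = 113/250 = 0.452000
absolute risk difference = 0.092000
1 / 0.092000 = 10.870 → round up → 11

11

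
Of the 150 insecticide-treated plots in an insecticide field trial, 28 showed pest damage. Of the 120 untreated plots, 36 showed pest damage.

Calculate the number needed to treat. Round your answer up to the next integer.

risk, insecticide-treated plots = 28/150 = 0.186667
risk, untreated plots = 36/120 = 0.300000
absolute risk difference = 0.113333
1 / 0.113333 = 8.824 → round up → 9

9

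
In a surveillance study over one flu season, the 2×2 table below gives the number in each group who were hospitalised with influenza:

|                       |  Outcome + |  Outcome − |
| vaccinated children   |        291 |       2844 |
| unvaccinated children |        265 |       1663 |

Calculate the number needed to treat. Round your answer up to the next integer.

risk, vaccinated children = 291/3135 = 0.092823
risk, unvaccinated children = 265/1928 = 0.137448
absolute risk difference = 0.044625
1 / 0.044625 = 22.409 → round up → 23

23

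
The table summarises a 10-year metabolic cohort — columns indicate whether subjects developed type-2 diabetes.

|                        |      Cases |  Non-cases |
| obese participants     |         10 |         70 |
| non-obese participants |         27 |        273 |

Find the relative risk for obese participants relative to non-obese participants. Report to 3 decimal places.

RR ≈ 1.389

risk, obese participants = 10/80 = 0.1250
risk, non-obese participants = 27/300 = 0.0900
RR = 0.1250 / 0.0900 = 1.389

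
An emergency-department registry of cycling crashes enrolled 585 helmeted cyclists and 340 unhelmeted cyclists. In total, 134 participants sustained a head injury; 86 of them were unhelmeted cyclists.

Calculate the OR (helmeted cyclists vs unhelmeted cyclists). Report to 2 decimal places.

0.26

helmeted cyclists with the outcome: 134 − 86 = 48
helmeted cyclists without the outcome: 585 − 48 = 537
unhelmeted cyclists without the outcome: 340 − 86 = 254
OR = (48 × 254) / (537 × 86) = 12192/46182 ≈ 0.26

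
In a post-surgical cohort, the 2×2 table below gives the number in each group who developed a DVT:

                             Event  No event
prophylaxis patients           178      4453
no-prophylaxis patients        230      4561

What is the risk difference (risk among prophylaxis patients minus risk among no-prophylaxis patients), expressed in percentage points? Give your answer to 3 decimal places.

risk, prophylaxis patients = 178/4631 = 0.03844
risk, no-prophylaxis patients = 230/4791 = 0.04801
risk difference = 0.03844 − 0.04801 = -0.00957 → -0.957 percentage points

-0.957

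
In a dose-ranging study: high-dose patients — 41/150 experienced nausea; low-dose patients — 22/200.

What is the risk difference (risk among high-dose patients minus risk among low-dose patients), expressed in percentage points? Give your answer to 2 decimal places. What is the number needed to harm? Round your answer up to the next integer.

RD = 16.33; NNH = 7

risk, high-dose patients = 41/150 = 0.2733
risk, low-dose patients = 22/200 = 0.1100
risk difference = 0.2733 − 0.1100 = 0.1633 → 16.33 percentage points
absolute risk difference = 0.163333
1 / 0.163333 = 6.122 → round up → 7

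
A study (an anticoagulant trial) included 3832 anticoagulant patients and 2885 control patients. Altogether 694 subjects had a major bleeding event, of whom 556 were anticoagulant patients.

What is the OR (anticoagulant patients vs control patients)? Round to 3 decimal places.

anticoagulant patients without the outcome: 3832 − 556 = 3276
control patients with the outcome: 694 − 556 = 138
control patients without the outcome: 2885 − 138 = 2747
OR = (556 × 2747) / (3276 × 138) = 1527332/452088 ≈ 3.378

OR ≈ 3.378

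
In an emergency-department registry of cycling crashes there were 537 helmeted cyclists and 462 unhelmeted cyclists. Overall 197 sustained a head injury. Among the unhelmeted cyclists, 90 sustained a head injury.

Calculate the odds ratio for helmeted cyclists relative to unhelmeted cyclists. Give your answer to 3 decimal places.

OR: 1.029

helmeted cyclists with the outcome: 197 − 90 = 107
helmeted cyclists without the outcome: 537 − 107 = 430
unhelmeted cyclists without the outcome: 462 − 90 = 372
odds, helmeted cyclists = 107/430 = 0.2488
odds, unhelmeted cyclists = 90/372 = 0.2419
OR = 0.2488 / 0.2419 = 1.029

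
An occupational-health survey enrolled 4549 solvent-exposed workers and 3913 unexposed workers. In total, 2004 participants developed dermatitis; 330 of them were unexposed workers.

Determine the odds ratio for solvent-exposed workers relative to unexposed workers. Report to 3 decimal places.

OR ≈ 6.322

solvent-exposed workers with the outcome: 2004 − 330 = 1674
solvent-exposed workers without the outcome: 4549 − 1674 = 2875
unexposed workers without the outcome: 3913 − 330 = 3583
odds, solvent-exposed workers = 1674/2875 = 0.5823
odds, unexposed workers = 330/3583 = 0.0921
OR = 0.5823 / 0.0921 = 6.322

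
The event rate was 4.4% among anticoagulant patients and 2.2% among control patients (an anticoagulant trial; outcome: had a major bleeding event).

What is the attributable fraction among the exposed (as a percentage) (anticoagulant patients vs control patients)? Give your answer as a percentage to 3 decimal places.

AR% = (0.04400 − 0.02200) / 0.04400 = 0.5000 → 50.000%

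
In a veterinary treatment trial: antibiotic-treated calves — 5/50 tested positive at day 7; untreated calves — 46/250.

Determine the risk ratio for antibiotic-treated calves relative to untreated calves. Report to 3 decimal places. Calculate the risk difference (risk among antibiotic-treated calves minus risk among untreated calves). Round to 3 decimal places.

RR = 0.543; RD = -0.084

risk, antibiotic-treated calves = 5/50 = 0.1000
risk, untreated calves = 46/250 = 0.1840
RR = 0.1000 / 0.1840 = 0.543
risk difference = 0.1000 − 0.1840 = -0.084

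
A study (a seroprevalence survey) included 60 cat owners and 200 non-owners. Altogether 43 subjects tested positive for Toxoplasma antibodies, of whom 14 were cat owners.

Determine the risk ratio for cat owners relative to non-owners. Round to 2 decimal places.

cat owners without the outcome: 60 − 14 = 46
non-owners with the outcome: 43 − 14 = 29
non-owners without the outcome: 200 − 29 = 171
risk, cat owners = 14/60 = 0.2333
risk, non-owners = 29/200 = 0.1450
RR = 0.2333 / 0.1450 = 1.61

RR: 1.61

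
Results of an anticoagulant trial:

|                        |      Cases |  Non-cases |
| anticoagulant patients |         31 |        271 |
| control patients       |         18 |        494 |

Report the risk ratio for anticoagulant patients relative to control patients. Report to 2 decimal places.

risk, anticoagulant patients = 31/302 = 0.10265
risk, control patients = 18/512 = 0.03516
RR = 0.10265 / 0.03516 = 2.92

2.92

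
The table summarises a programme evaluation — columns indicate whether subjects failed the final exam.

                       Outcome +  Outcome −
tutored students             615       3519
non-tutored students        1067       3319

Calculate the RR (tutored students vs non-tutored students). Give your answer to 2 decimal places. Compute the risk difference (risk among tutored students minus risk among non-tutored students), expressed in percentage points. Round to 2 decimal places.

risk, tutored students = 615/4134 = 0.1488
risk, non-tutored students = 1067/4386 = 0.2433
RR = 0.1488 / 0.2433 = 0.61
risk difference = 0.1488 − 0.2433 = -0.0945 → -9.45 percentage points

RR = 0.61; RD = -9.45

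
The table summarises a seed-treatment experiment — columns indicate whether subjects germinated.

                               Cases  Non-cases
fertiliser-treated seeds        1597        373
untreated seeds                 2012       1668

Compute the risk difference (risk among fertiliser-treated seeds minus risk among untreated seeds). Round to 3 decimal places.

risk, fertiliser-treated seeds = 1597/1970 = 0.8107
risk, untreated seeds = 2012/3680 = 0.5467
risk difference = 0.8107 − 0.5467 = 0.264

RD = 0.264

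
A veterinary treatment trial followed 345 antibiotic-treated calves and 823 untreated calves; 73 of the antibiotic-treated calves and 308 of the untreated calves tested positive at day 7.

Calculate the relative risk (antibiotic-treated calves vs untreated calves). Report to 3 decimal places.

risk, antibiotic-treated calves = 73/345 = 0.2116
risk, untreated calves = 308/823 = 0.3742
RR = 0.2116 / 0.3742 = 0.565

0.565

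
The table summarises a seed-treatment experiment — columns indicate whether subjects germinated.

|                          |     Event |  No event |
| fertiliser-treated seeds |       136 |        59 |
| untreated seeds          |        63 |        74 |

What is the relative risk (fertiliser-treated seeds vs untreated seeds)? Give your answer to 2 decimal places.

risk, fertiliser-treated seeds = 136/195 = 0.6974
risk, untreated seeds = 63/137 = 0.4599
RR = 0.6974 / 0.4599 = 1.52

1.52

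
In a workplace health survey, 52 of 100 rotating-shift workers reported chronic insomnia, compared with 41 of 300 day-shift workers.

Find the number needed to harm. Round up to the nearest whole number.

NNH ≈ 3

risk, rotating-shift workers = 52/100 = 0.520000
risk, day-shift workers = 41/300 = 0.136667
absolute risk difference = 0.383333
1 / 0.383333 = 2.609 → round up → 3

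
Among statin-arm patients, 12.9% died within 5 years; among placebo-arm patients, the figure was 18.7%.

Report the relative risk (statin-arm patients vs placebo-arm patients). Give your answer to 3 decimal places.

RR = 0.1290 / 0.1870 = 0.690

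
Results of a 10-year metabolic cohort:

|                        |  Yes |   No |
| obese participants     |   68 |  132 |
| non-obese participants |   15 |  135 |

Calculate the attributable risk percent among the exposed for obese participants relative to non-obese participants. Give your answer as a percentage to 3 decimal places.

risk, obese participants = 68/200 = 0.3400
risk, non-obese participants = 15/150 = 0.1000
AR% = (0.3400 − 0.1000) / 0.3400 = 0.7059 → 70.588%

70.588%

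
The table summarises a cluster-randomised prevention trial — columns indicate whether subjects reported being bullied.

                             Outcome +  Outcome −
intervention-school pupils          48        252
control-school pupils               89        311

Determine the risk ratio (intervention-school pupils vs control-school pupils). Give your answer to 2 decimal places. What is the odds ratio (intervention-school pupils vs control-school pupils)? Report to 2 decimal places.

risk, intervention-school pupils = 48/300 = 0.1600
risk, control-school pupils = 89/400 = 0.2225
RR = 0.1600 / 0.2225 = 0.72
OR = (48 × 311) / (252 × 89) = 14928/22428 ≈ 0.67

RR = 0.72; OR = 0.67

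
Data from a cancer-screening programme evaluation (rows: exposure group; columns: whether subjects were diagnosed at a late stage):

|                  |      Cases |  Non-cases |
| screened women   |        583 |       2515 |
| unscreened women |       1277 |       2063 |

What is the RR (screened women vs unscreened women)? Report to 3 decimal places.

risk, screened women = 583/3098 = 0.1882
risk, unscreened women = 1277/3340 = 0.3823
RR = 0.1882 / 0.3823 = 0.492

RR ≈ 0.492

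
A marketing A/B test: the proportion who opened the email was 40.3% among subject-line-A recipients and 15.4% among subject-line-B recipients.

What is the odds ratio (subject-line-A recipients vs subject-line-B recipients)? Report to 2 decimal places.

OR = 3.71

odds, subject-line-A recipients = 0.4030/0.5970 = 0.6750
odds, subject-line-B recipients = 0.1540/0.8460 = 0.1820
OR = 0.6750 / 0.1820 = 3.71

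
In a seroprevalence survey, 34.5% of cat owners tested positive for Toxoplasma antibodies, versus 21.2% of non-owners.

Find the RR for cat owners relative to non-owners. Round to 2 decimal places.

RR = 0.3450 / 0.2120 = 1.63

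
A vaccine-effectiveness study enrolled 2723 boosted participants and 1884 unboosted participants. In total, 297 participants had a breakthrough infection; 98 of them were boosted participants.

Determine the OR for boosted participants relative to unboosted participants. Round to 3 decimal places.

boosted participants without the outcome: 2723 − 98 = 2625
unboosted participants with the outcome: 297 − 98 = 199
unboosted participants without the outcome: 1884 − 199 = 1685
odds, boosted participants = 98/2625 = 0.03733
odds, unboosted participants = 199/1685 = 0.11810
OR = 0.03733 / 0.11810 = 0.316

0.316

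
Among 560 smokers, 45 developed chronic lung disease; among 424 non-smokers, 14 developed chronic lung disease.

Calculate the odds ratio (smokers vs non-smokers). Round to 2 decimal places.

2.56

odds, smokers = 45/515 = 0.08738
odds, non-smokers = 14/410 = 0.03415
OR = 0.08738 / 0.03415 = 2.56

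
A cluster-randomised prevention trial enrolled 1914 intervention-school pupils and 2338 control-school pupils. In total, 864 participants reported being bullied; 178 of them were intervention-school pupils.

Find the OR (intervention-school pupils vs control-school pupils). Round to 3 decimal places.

0.247

intervention-school pupils without the outcome: 1914 − 178 = 1736
control-school pupils with the outcome: 864 − 178 = 686
control-school pupils without the outcome: 2338 − 686 = 1652
OR = (178 × 1652) / (1736 × 686) = 294056/1190896 ≈ 0.247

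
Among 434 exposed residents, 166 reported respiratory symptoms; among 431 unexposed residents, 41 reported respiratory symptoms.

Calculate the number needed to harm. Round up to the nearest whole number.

risk, exposed residents = 166/434 = 0.382488
risk, unexposed residents = 41/431 = 0.095128
absolute risk difference = 0.287361
1 / 0.287361 = 3.480 → round up → 4

4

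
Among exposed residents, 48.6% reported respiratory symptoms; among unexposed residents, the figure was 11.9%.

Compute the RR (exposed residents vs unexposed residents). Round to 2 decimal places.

RR = 0.4860 / 0.1190 = 4.08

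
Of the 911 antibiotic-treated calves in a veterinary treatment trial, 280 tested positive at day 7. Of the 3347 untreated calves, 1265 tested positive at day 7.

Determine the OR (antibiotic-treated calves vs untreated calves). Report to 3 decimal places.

odds, antibiotic-treated calves = 280/631 = 0.4437
odds, untreated calves = 1265/2082 = 0.6076
OR = 0.4437 / 0.6076 = 0.730

OR: 0.730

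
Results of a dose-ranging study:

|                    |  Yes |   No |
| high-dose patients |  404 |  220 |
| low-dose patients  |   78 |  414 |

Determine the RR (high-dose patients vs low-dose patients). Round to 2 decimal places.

risk, high-dose patients = 404/624 = 0.6474
risk, low-dose patients = 78/492 = 0.1585
RR = 0.6474 / 0.1585 = 4.08

RR: 4.08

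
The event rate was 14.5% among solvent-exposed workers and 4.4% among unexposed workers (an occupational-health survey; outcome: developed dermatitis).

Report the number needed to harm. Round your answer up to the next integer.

10

absolute risk difference = 0.101000
1 / 0.101000 = 9.901 → round up → 10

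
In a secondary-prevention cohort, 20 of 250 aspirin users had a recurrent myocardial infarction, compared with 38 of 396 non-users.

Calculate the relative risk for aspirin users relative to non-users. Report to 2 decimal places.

RR ≈ 0.83

risk, aspirin users = 20/250 = 0.0800
risk, non-users = 38/396 = 0.0960
RR = 0.0800 / 0.0960 = 0.83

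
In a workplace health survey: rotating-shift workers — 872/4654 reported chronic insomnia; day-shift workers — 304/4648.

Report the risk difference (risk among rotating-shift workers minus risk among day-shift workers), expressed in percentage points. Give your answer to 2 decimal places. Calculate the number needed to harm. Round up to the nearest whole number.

risk, rotating-shift workers = 872/4654 = 0.1874
risk, day-shift workers = 304/4648 = 0.0654
risk difference = 0.1874 − 0.0654 = 0.1220 → 12.20 percentage points
absolute risk difference = 0.121961
1 / 0.121961 = 8.199 → round up → 9

RD = 12.20; NNH = 9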